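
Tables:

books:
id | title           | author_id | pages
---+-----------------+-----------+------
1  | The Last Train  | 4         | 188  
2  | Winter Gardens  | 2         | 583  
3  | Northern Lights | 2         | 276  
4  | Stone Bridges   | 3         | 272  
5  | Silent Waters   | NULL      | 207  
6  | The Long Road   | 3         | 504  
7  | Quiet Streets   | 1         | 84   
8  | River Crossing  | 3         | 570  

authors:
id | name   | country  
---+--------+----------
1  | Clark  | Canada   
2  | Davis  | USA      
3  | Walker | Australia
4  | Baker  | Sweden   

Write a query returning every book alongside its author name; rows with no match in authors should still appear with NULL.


LEFT JOIN keeps every row from books (the left table); where author_id has no match in authors, the author columns become NULL. Walk through each book:
  - book 1 (The Last Train): author_id=4 -> matches Baker
  - book 2 (Winter Gardens): author_id=2 -> matches Davis
  - book 3 (Northern Lights): author_id=2 -> matches Davis
  - book 4 (Stone Bridges): author_id=3 -> matches Walker
  - book 5 (Silent Waters): author_id=NULL, no match -> kept with NULL
  - book 6 (The Long Road): author_id=3 -> matches Walker
  - book 7 (Quiet Streets): author_id=1 -> matches Clark
  - book 8 (River Crossing): author_id=3 -> matches Walker
All 8 rows appear; 1 has NULL author.

SQL:
SELECT a.title, b.name AS author
FROM books a
LEFT JOIN authors b ON a.author_id = b.id

Result:
title           | author
----------------+-------
The Last Train  | Baker 
Winter Gardens  | Davis 
Northern Lights | Davis 
Stone Bridges   | Walker
Silent Waters   | NULL  
The Long Road   | Walker
Quiet Streets   | Clark 
River Crossing  | Walker


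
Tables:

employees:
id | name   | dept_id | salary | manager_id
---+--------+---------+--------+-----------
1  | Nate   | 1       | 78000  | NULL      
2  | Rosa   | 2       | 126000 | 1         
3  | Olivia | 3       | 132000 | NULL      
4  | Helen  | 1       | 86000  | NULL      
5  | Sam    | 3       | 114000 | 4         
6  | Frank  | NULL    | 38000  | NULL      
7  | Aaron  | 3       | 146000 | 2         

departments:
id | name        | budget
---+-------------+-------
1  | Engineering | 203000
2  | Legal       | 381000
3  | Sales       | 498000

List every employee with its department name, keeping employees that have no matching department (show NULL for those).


LEFT JOIN keeps every row from employees (the left table); where dept_id has no match in departments, the department columns become NULL. Walk through each employee:
  - employee 1 (Nate): dept_id=1 -> matches Engineering
  - employee 2 (Rosa): dept_id=2 -> matches Legal
  - employee 3 (Olivia): dept_id=3 -> matches Sales
  - employee 4 (Helen): dept_id=1 -> matches Engineering
  - employee 5 (Sam): dept_id=3 -> matches Sales
  - employee 6 (Frank): dept_id=NULL, no match -> kept with NULL
  - employee 7 (Aaron): dept_id=3 -> matches Sales
All 7 rows appear; 1 has NULL department.

SQL:
SELECT a.name, b.name AS department
FROM employees a
LEFT JOIN departments b ON a.dept_id = b.id

Result:
name   | department 
-------+------------
Nate   | Engineering
Rosa   | Legal      
Olivia | Sales      
Helen  | Engineering
Sam    | Sales      
Frank  | NULL       
Aaron  | Sales      


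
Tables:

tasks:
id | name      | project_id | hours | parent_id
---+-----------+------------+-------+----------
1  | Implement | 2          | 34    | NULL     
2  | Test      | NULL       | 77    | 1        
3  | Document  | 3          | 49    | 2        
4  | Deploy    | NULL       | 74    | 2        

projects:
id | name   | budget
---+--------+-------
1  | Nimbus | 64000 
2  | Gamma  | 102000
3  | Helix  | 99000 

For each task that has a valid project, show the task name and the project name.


INNER JOIN keeps only tasks rows whose project_id matches an id in projects. Walk through each task:
  - task 1 (Implement): project_id=2 -> matches Gamma
  - task 2 (Test): project_id=NULL, no match -> dropped
  - task 3 (Document): project_id=3 -> matches Helix
  - task 4 (Deploy): project_id=NULL, no match -> dropped
So 2 of 4 rows are dropped.

SQL:
SELECT a.name, b.name AS project
FROM tasks a
INNER JOIN projects b ON a.project_id = b.id

Result:
name      | project
----------+--------
Implement | Gamma  
Document  | Helix  


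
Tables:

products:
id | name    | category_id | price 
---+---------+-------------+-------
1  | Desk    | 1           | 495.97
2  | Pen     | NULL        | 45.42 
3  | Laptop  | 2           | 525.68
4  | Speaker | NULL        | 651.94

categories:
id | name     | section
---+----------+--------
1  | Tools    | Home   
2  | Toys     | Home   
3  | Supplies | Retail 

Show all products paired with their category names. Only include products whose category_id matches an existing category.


INNER JOIN keeps only products rows whose category_id matches an id in categories. Walk through each product:
  - product 1 (Desk): category_id=1 -> matches Tools
  - product 2 (Pen): category_id=NULL, no match -> dropped
  - product 3 (Laptop): category_id=2 -> matches Toys
  - product 4 (Speaker): category_id=NULL, no match -> dropped
So 2 of 4 rows are dropped.

SQL:
SELECT a.name, b.name AS category
FROM products a
INNER JOIN categories b ON a.category_id = b.id

Result:
name   | category
-------+---------
Desk   | Tools   
Laptop | Toys    


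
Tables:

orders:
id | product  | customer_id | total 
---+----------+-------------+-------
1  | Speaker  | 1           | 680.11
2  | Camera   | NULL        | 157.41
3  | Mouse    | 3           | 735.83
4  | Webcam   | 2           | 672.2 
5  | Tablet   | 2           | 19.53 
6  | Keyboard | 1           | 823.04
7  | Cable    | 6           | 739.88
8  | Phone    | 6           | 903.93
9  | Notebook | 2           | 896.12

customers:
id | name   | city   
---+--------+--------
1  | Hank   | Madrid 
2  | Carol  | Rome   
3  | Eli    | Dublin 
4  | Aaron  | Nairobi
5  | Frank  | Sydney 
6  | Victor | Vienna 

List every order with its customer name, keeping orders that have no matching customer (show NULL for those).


LEFT JOIN keeps every row from orders (the left table); where customer_id has no match in customers, the customer columns become NULL. Walk through each order:
  - order 1 (Speaker): customer_id=1 -> matches Hank
  - order 2 (Camera): customer_id=NULL, no match -> kept with NULL
  - order 3 (Mouse): customer_id=3 -> matches Eli
  - order 4 (Webcam): customer_id=2 -> matches Carol
  - order 5 (Tablet): customer_id=2 -> matches Carol
  - order 6 (Keyboard): customer_id=1 -> matches Hank
  - order 7 (Cable): customer_id=6 -> matches Victor
  - order 8 (Phone): customer_id=6 -> matches Victor
  - order 9 (Notebook): customer_id=2 -> matches Carol
All 9 rows appear; 1 has NULL customer.

SQL:
SELECT a.product, b.name AS customer
FROM orders a
LEFT JOIN customers b ON a.customer_id = b.id

Result:
product  | customer
---------+---------
Speaker  | Hank    
Camera   | NULL    
Mouse    | Eli     
Webcam   | Carol   
Tablet   | Carol   
Keyboard | Hank    
Cable    | Victor  
Phone    | Victor  
Notebook | Carol   


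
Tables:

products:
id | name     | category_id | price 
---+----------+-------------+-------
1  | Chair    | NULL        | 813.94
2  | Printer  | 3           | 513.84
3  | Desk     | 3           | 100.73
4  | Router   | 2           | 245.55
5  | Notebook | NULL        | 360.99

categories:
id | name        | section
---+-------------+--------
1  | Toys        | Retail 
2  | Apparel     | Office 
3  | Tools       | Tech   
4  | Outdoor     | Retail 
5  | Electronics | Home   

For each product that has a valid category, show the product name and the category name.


INNER JOIN keeps only products rows whose category_id matches an id in categories. Walk through each product:
  - product 1 (Chair): category_id=NULL, no match -> dropped
  - product 2 (Printer): category_id=3 -> matches Tools
  - product 3 (Desk): category_id=3 -> matches Tools
  - product 4 (Router): category_id=2 -> matches Apparel
  - product 5 (Notebook): category_id=NULL, no match -> dropped
So 2 of 5 rows are dropped.

SQL:
SELECT a.name, b.name AS category
FROM products a
INNER JOIN categories b ON a.category_id = b.id

Result:
name    | category
--------+---------
Printer | Tools   
Desk    | Tools   
Router  | Apparel 


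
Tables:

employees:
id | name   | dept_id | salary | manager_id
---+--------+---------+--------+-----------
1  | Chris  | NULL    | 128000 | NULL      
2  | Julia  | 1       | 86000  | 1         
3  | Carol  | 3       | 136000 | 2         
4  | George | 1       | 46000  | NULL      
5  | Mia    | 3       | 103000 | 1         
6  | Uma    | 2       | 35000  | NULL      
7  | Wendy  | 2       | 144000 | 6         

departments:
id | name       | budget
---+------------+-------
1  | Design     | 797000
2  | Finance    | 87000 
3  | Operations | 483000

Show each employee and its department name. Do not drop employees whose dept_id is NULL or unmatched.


LEFT JOIN keeps every row from employees (the left table); where dept_id has no match in departments, the department columns become NULL. Walk through each employee:
  - employee 1 (Chris): dept_id=NULL, no match -> kept with NULL
  - employee 2 (Julia): dept_id=1 -> matches Design
  - employee 3 (Carol): dept_id=3 -> matches Operations
  - employee 4 (George): dept_id=1 -> matches Design
  - employee 5 (Mia): dept_id=3 -> matches Operations
  - employee 6 (Uma): dept_id=2 -> matches Finance
  - employee 7 (Wendy): dept_id=2 -> matches Finance
All 7 rows appear; 1 has NULL department.

SQL:
SELECT a.name, b.name AS department
FROM employees a
LEFT JOIN departments b ON a.dept_id = b.id

Result:
name   | department
-------+-----------
Chris  | NULL      
Julia  | Design    
Carol  | Operations
George | Design    
Mia    | Operations
Uma    | Finance   
Wendy  | Finance   


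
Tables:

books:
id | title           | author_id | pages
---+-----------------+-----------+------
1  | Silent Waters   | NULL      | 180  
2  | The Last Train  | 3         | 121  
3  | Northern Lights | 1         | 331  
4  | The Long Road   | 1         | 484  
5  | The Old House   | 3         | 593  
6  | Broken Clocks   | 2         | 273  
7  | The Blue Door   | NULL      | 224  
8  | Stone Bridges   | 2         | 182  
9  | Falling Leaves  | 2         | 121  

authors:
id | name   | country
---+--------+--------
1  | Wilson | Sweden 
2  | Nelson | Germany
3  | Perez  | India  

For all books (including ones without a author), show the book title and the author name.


LEFT JOIN keeps every row from books (the left table); where author_id has no match in authors, the author columns become NULL. Walk through each book:
  - book 1 (Silent Waters): author_id=NULL, no match -> kept with NULL
  - book 2 (The Last Train): author_id=3 -> matches Perez
  - book 3 (Northern Lights): author_id=1 -> matches Wilson
  - book 4 (The Long Road): author_id=1 -> matches Wilson
  - book 5 (The Old House): author_id=3 -> matches Perez
  - book 6 (Broken Clocks): author_id=2 -> matches Nelson
  - book 7 (The Blue Door): author_id=NULL, no match -> kept with NULL
  - book 8 (Stone Bridges): author_id=2 -> matches Nelson
  - book 9 (Falling Leaves): author_id=2 -> matches Nelson
All 9 rows appear; 2 have NULL author.

SQL:
SELECT a.title, b.name AS author
FROM books a
LEFT JOIN authors b ON a.author_id = b.id

Result:
title           | author
----------------+-------
Silent Waters   | NULL  
The Last Train  | Perez 
Northern Lights | Wilson
The Long Road   | Wilson
The Old House   | Perez 
Broken Clocks   | Nelson
The Blue Door   | NULL  
Stone Bridges   | Nelson
Falling Leaves  | Nelson


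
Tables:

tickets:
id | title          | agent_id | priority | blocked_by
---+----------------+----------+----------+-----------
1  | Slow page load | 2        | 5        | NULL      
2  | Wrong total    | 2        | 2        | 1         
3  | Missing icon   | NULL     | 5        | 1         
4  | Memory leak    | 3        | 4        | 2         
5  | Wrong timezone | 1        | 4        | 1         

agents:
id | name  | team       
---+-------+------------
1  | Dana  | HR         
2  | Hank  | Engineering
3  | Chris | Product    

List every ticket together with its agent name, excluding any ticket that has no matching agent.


INNER JOIN keeps only tickets rows whose agent_id matches an id in agents. Walk through each ticket:
  - ticket 1 (Slow page load): agent_id=2 -> matches Hank
  - ticket 2 (Wrong total): agent_id=2 -> matches Hank
  - ticket 3 (Missing icon): agent_id=NULL, no match -> dropped
  - ticket 4 (Memory leak): agent_id=3 -> matches Chris
  - ticket 5 (Wrong timezone): agent_id=1 -> matches Dana
So 1 of 5 rows is dropped.

SQL:
SELECT a.title, b.name AS agent
FROM tickets a
INNER JOIN agents b ON a.agent_id = b.id

Result:
title          | agent
---------------+------
Slow page load | Hank 
Wrong total    | Hank 
Memory leak    | Chris
Wrong timezone | Dana 


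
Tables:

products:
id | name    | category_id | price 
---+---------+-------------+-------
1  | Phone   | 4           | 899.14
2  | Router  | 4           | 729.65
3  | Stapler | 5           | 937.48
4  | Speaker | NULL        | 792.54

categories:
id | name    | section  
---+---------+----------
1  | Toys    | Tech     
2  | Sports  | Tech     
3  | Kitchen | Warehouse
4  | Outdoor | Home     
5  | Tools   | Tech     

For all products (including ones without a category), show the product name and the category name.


LEFT JOIN keeps every row from products (the left table); where category_id has no match in categories, the category columns become NULL. Walk through each product:
  - product 1 (Phone): category_id=4 -> matches Outdoor
  - product 2 (Router): category_id=4 -> matches Outdoor
  - product 3 (Stapler): category_id=5 -> matches Tools
  - product 4 (Speaker): category_id=NULL, no match -> kept with NULL
All 4 rows appear; 1 has NULL category.

SQL:
SELECT a.name, b.name AS category
FROM products a
LEFT JOIN categories b ON a.category_id = b.id

Result:
name    | category
--------+---------
Phone   | Outdoor 
Router  | Outdoor 
Stapler | Tools   
Speaker | NULL    


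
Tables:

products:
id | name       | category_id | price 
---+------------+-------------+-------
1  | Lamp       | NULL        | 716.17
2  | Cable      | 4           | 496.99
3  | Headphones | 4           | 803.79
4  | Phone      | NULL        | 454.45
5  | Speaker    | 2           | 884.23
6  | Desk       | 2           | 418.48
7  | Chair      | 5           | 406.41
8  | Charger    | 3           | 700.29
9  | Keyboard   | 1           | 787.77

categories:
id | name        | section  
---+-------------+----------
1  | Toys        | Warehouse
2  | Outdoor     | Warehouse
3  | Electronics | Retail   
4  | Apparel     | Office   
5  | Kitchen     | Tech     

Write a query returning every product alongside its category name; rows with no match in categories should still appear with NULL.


LEFT JOIN keeps every row from products (the left table); where category_id has no match in categories, the category columns become NULL. Walk through each product:
  - product 1 (Lamp): category_id=NULL, no match -> kept with NULL
  - product 2 (Cable): category_id=4 -> matches Apparel
  - product 3 (Headphones): category_id=4 -> matches Apparel
  - product 4 (Phone): category_id=NULL, no match -> kept with NULL
  - product 5 (Speaker): category_id=2 -> matches Outdoor
  - product 6 (Desk): category_id=2 -> matches Outdoor
  - product 7 (Chair): category_id=5 -> matches Kitchen
  - product 8 (Charger): category_id=3 -> matches Electronics
  - product 9 (Keyboard): category_id=1 -> matches Toys
All 9 rows appear; 2 have NULL category.

SQL:
SELECT a.name, b.name AS category
FROM products a
LEFT JOIN categories b ON a.category_id = b.id

Result:
name       | category   
-----------+------------
Lamp       | NULL       
Cable      | Apparel    
Headphones | Apparel    
Phone      | NULL       
Speaker    | Outdoor    
Desk       | Outdoor    
Chair      | Kitchen    
Charger    | Electronics
Keyboard   | Toys       


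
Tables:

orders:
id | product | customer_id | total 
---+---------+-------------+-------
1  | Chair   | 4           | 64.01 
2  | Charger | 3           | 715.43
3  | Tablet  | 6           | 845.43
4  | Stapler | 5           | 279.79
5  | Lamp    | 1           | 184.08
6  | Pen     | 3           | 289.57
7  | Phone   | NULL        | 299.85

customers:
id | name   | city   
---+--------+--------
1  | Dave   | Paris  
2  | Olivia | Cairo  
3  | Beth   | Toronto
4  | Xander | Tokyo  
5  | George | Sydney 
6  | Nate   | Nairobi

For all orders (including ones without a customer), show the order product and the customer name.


LEFT JOIN keeps every row from orders (the left table); where customer_id has no match in customers, the customer columns become NULL. Walk through each order:
  - order 1 (Chair): customer_id=4 -> matches Xander
  - order 2 (Charger): customer_id=3 -> matches Beth
  - order 3 (Tablet): customer_id=6 -> matches Nate
  - order 4 (Stapler): customer_id=5 -> matches George
  - order 5 (Lamp): customer_id=1 -> matches Dave
  - order 6 (Pen): customer_id=3 -> matches Beth
  - order 7 (Phone): customer_id=NULL, no match -> kept with NULL
All 7 rows appear; 1 has NULL customer.

SQL:
SELECT a.product, b.name AS customer
FROM orders a
LEFT JOIN customers b ON a.customer_id = b.id

Result:
product | customer
--------+---------
Chair   | Xander  
Charger | Beth    
Tablet  | Nate    
Stapler | George  
Lamp    | Dave    
Pen     | Beth    
Phone   | NULL    


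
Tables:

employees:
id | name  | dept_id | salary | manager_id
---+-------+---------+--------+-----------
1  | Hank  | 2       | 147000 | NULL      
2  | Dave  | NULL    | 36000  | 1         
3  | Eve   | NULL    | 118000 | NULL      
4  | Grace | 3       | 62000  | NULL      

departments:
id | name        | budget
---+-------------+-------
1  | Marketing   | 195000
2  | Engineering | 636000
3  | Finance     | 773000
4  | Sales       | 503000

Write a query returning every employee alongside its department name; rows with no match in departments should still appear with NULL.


LEFT JOIN keeps every row from employees (the left table); where dept_id has no match in departments, the department columns become NULL. Walk through each employee:
  - employee 1 (Hank): dept_id=2 -> matches Engineering
  - employee 2 (Dave): dept_id=NULL, no match -> kept with NULL
  - employee 3 (Eve): dept_id=NULL, no match -> kept with NULL
  - employee 4 (Grace): dept_id=3 -> matches Finance
All 4 rows appear; 2 have NULL department.

SQL:
SELECT a.name, b.name AS department
FROM employees a
LEFT JOIN departments b ON a.dept_id = b.id

Result:
name  | department 
------+------------
Hank  | Engineering
Dave  | NULL       
Eve   | NULL       
Grace | Finance    


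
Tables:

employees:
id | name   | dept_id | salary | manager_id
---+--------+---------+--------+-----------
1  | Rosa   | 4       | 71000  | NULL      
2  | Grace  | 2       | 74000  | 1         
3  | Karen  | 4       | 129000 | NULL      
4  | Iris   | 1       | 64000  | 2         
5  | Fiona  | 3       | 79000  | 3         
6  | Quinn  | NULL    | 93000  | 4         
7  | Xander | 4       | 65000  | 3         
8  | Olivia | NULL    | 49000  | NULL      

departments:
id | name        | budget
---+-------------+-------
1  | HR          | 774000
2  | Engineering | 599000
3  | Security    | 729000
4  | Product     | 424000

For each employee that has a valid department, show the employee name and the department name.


INNER JOIN keeps only employees rows whose dept_id matches an id in departments. Walk through each employee:
  - employee 1 (Rosa): dept_id=4 -> matches Product
  - employee 2 (Grace): dept_id=2 -> matches Engineering
  - employee 3 (Karen): dept_id=4 -> matches Product
  - employee 4 (Iris): dept_id=1 -> matches HR
  - employee 5 (Fiona): dept_id=3 -> matches Security
  - employee 6 (Quinn): dept_id=NULL, no match -> dropped
  - employee 7 (Xander): dept_id=4 -> matches Product
  - employee 8 (Olivia): dept_id=NULL, no match -> dropped
So 2 of 8 rows are dropped.

SQL:
SELECT a.name, b.name AS department
FROM employees a
INNER JOIN departments b ON a.dept_id = b.id

Result:
name   | department 
-------+------------
Rosa   | Product    
Grace  | Engineering
Karen  | Product    
Iris   | HR         
Fiona  | Security   
Xander | Product    


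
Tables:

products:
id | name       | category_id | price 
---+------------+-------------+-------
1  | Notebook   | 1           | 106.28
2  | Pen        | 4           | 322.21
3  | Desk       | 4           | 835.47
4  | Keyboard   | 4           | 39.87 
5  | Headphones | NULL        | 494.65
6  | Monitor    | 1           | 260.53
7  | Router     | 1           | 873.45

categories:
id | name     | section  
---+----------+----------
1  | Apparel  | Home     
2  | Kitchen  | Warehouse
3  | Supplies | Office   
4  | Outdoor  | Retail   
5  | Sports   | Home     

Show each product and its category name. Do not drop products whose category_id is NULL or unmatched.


LEFT JOIN keeps every row from products (the left table); where category_id has no match in categories, the category columns become NULL. Walk through each product:
  - product 1 (Notebook): category_id=1 -> matches Apparel
  - product 2 (Pen): category_id=4 -> matches Outdoor
  - product 3 (Desk): category_id=4 -> matches Outdoor
  - product 4 (Keyboard): category_id=4 -> matches Outdoor
  - product 5 (Headphones): category_id=NULL, no match -> kept with NULL
  - product 6 (Monitor): category_id=1 -> matches Apparel
  - product 7 (Router): category_id=1 -> matches Apparel
All 7 rows appear; 1 has NULL category.

SQL:
SELECT a.name, b.name AS category
FROM products a
LEFT JOIN categories b ON a.category_id = b.id

Result:
name       | category
-----------+---------
Notebook   | Apparel 
Pen        | Outdoor 
Desk       | Outdoor 
Keyboard   | Outdoor 
Headphones | NULL    
Monitor    | Apparel 
Router     | Apparel 


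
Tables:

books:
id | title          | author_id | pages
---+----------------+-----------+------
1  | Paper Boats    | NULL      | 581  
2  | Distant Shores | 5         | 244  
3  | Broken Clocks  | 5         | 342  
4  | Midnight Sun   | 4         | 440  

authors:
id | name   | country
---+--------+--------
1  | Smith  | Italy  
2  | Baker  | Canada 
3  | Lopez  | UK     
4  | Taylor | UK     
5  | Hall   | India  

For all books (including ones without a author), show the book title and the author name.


LEFT JOIN keeps every row from books (the left table); where author_id has no match in authors, the author columns become NULL. Walk through each book:
  - book 1 (Paper Boats): author_id=NULL, no match -> kept with NULL
  - book 2 (Distant Shores): author_id=5 -> matches Hall
  - book 3 (Broken Clocks): author_id=5 -> matches Hall
  - book 4 (Midnight Sun): author_id=4 -> matches Taylor
All 4 rows appear; 1 has NULL author.

SQL:
SELECT a.title, b.name AS author
FROM books a
LEFT JOIN authors b ON a.author_id = b.id

Result:
title          | author
---------------+-------
Paper Boats    | NULL  
Distant Shores | Hall  
Broken Clocks  | Hall  
Midnight Sun   | Taylor


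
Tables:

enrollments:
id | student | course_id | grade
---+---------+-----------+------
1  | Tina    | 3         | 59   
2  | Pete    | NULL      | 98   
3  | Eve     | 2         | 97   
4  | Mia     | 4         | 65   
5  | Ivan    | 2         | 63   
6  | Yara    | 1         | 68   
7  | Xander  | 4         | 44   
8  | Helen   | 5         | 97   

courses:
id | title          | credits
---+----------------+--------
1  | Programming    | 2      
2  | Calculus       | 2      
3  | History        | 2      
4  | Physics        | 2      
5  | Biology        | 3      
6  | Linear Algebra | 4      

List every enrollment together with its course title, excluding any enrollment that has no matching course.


INNER JOIN keeps only enrollments rows whose course_id matches an id in courses. Walk through each enrollment:
  - enrollment 1 (Tina): course_id=3 -> matches History
  - enrollment 2 (Pete): course_id=NULL, no match -> dropped
  - enrollment 3 (Eve): course_id=2 -> matches Calculus
  - enrollment 4 (Mia): course_id=4 -> matches Physics
  - enrollment 5 (Ivan): course_id=2 -> matches Calculus
  - enrollment 6 (Yara): course_id=1 -> matches Programming
  - enrollment 7 (Xander): course_id=4 -> matches Physics
  - enrollment 8 (Helen): course_id=5 -> matches Biology
So 1 of 8 rows is dropped.

SQL:
SELECT a.student, b.title AS course
FROM enrollments a
INNER JOIN courses b ON a.course_id = b.id

Result:
student | course     
--------+------------
Tina    | History    
Eve     | Calculus   
Mia     | Physics    
Ivan    | Calculus   
Yara    | Programming
Xander  | Physics    
Helen   | Biology    


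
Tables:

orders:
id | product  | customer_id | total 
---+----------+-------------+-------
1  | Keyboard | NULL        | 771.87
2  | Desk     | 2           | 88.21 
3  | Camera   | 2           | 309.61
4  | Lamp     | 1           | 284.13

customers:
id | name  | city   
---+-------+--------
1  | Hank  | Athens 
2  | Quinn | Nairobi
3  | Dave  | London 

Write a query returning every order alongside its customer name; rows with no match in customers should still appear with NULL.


LEFT JOIN keeps every row from orders (the left table); where customer_id has no match in customers, the customer columns become NULL. Walk through each order:
  - order 1 (Keyboard): customer_id=NULL, no match -> kept with NULL
  - order 2 (Desk): customer_id=2 -> matches Quinn
  - order 3 (Camera): customer_id=2 -> matches Quinn
  - order 4 (Lamp): customer_id=1 -> matches Hank
All 4 rows appear; 1 has NULL customer.

SQL:
SELECT a.product, b.name AS customer
FROM orders a
LEFT JOIN customers b ON a.customer_id = b.id

Result:
product  | customer
---------+---------
Keyboard | NULL    
Desk     | Quinn   
Camera   | Quinn   
Lamp     | Hank    


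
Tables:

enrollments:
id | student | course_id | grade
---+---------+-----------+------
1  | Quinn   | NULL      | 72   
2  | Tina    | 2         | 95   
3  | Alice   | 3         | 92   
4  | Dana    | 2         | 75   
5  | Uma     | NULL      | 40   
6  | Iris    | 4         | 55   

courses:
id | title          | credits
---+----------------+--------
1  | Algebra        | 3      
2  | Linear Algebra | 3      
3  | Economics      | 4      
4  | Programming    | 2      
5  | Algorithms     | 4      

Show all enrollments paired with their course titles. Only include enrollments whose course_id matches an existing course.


INNER JOIN keeps only enrollments rows whose course_id matches an id in courses. Walk through each enrollment:
  - enrollment 1 (Quinn): course_id=NULL, no match -> dropped
  - enrollment 2 (Tina): course_id=2 -> matches Linear Algebra
  - enrollment 3 (Alice): course_id=3 -> matches Economics
  - enrollment 4 (Dana): course_id=2 -> matches Linear Algebra
  - enrollment 5 (Uma): course_id=NULL, no match -> dropped
  - enrollment 6 (Iris): course_id=4 -> matches Programming
So 2 of 6 rows are dropped.

SQL:
SELECT a.student, b.title AS course
FROM enrollments a
INNER JOIN courses b ON a.course_id = b.id

Result:
student | course        
--------+---------------
Tina    | Linear Algebra
Alice   | Economics     
Dana    | Linear Algebra
Iris    | Programming   


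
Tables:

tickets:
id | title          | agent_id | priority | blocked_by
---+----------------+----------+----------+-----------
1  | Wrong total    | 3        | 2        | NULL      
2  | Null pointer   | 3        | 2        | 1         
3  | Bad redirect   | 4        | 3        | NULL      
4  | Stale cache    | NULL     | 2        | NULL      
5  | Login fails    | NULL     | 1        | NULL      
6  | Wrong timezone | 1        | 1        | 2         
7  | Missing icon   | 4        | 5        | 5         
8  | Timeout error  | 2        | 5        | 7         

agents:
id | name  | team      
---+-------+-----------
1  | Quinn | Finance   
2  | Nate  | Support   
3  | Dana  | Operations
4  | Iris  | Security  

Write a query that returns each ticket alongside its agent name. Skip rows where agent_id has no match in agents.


INNER JOIN keeps only tickets rows whose agent_id matches an id in agents. Walk through each ticket:
  - ticket 1 (Wrong total): agent_id=3 -> matches Dana
  - ticket 2 (Null pointer): agent_id=3 -> matches Dana
  - ticket 3 (Bad redirect): agent_id=4 -> matches Iris
  - ticket 4 (Stale cache): agent_id=NULL, no match -> dropped
  - ticket 5 (Login fails): agent_id=NULL, no match -> dropped
  - ticket 6 (Wrong timezone): agent_id=1 -> matches Quinn
  - ticket 7 (Missing icon): agent_id=4 -> matches Iris
  - ticket 8 (Timeout error): agent_id=2 -> matches Nate
So 2 of 8 rows are dropped.

SQL:
SELECT a.title, b.name AS agent
FROM tickets a
INNER JOIN agents b ON a.agent_id = b.id

Result:
title          | agent
---------------+------
Wrong total    | Dana 
Null pointer   | Dana 
Bad redirect   | Iris 
Wrong timezone | Quinn
Missing icon   | Iris 
Timeout error  | Nate 


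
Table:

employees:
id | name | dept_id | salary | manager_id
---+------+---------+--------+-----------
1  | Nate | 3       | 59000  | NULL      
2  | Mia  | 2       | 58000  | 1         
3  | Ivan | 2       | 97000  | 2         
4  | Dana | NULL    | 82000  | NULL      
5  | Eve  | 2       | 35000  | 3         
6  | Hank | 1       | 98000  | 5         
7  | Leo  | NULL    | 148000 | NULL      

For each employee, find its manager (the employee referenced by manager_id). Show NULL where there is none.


This is a self-join: employees is joined to a second copy of itself, matching each row's manager_id to another row's id. Use LEFT JOIN so rows with manager_id=NULL are kept.
  - employee 1 (Nate): manager_id=NULL -> NULL
  - employee 2 (Mia): manager_id=1 -> Nate
  - employee 3 (Ivan): manager_id=2 -> Mia
  - employee 4 (Dana): manager_id=NULL -> NULL
  - employee 5 (Eve): manager_id=3 -> Ivan
  - employee 6 (Hank): manager_id=5 -> Eve
  - employee 7 (Leo): manager_id=NULL -> NULL

SQL:
SELECT a.name AS item, b.name AS manager
FROM employees a
LEFT JOIN employees b ON a.manager_id = b.id

Result:
item | manager
-----+--------
Nate | NULL   
Mia  | Nate   
Ivan | Mia    
Dana | NULL   
Eve  | Ivan   
Hank | Eve    
Leo  | NULL   


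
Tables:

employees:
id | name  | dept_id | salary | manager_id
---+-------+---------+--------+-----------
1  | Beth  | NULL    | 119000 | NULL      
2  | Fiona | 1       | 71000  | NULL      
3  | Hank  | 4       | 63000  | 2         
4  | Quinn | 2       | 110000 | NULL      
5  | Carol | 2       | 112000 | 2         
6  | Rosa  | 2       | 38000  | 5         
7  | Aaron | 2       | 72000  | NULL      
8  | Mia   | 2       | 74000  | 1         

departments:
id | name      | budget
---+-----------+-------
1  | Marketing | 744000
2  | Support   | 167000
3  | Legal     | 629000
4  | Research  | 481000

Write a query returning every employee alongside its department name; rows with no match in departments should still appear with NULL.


LEFT JOIN keeps every row from employees (the left table); where dept_id has no match in departments, the department columns become NULL. Walk through each employee:
  - employee 1 (Beth): dept_id=NULL, no match -> kept with NULL
  - employee 2 (Fiona): dept_id=1 -> matches Marketing
  - employee 3 (Hank): dept_id=4 -> matches Research
  - employee 4 (Quinn): dept_id=2 -> matches Support
  - employee 5 (Carol): dept_id=2 -> matches Support
  - employee 6 (Rosa): dept_id=2 -> matches Support
  - employee 7 (Aaron): dept_id=2 -> matches Support
  - employee 8 (Mia): dept_id=2 -> matches Support
All 8 rows appear; 1 has NULL department.

SQL:
SELECT a.name, b.name AS department
FROM employees a
LEFT JOIN departments b ON a.dept_id = b.id

Result:
name  | department
------+-----------
Beth  | NULL      
Fiona | Marketing 
Hank  | Research  
Quinn | Support   
Carol | Support   
Rosa  | Support   
Aaron | Support   
Mia   | Support   


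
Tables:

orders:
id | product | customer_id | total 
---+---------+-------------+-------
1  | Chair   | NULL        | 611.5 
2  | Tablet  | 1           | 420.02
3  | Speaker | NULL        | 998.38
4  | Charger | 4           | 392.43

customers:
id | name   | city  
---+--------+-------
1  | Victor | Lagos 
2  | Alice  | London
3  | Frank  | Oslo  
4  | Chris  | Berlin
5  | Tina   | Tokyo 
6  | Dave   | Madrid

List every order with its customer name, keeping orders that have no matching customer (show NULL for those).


LEFT JOIN keeps every row from orders (the left table); where customer_id has no match in customers, the customer columns become NULL. Walk through each order:
  - order 1 (Chair): customer_id=NULL, no match -> kept with NULL
  - order 2 (Tablet): customer_id=1 -> matches Victor
  - order 3 (Speaker): customer_id=NULL, no match -> kept with NULL
  - order 4 (Charger): customer_id=4 -> matches Chris
All 4 rows appear; 2 have NULL customer.

SQL:
SELECT a.product, b.name AS customer
FROM orders a
LEFT JOIN customers b ON a.customer_id = b.id

Result:
product | customer
--------+---------
Chair   | NULL    
Tablet  | Victor  
Speaker | NULL    
Charger | Chris   


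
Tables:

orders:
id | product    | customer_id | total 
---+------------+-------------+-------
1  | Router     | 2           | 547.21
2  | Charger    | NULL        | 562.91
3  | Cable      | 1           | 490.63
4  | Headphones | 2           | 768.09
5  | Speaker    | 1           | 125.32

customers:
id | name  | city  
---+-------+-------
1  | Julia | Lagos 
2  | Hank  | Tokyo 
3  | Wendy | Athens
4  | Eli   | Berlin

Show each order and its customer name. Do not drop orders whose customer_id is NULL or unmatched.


LEFT JOIN keeps every row from orders (the left table); where customer_id has no match in customers, the customer columns become NULL. Walk through each order:
  - order 1 (Router): customer_id=2 -> matches Hank
  - order 2 (Charger): customer_id=NULL, no match -> kept with NULL
  - order 3 (Cable): customer_id=1 -> matches Julia
  - order 4 (Headphones): customer_id=2 -> matches Hank
  - order 5 (Speaker): customer_id=1 -> matches Julia
All 5 rows appear; 1 has NULL customer.

SQL:
SELECT a.product, b.name AS customer
FROM orders a
LEFT JOIN customers b ON a.customer_id = b.id

Result:
product    | customer
-----------+---------
Router     | Hank    
Charger    | NULL    
Cable      | Julia   
Headphones | Hank    
Speaker    | Julia   


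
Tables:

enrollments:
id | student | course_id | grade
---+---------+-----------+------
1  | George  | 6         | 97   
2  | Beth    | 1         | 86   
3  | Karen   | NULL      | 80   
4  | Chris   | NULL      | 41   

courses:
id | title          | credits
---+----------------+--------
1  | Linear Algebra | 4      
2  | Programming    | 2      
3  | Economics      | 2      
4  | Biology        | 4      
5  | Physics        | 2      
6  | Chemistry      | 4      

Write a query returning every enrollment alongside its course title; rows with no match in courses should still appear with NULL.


LEFT JOIN keeps every row from enrollments (the left table); where course_id has no match in courses, the course columns become NULL. Walk through each enrollment:
  - enrollment 1 (George): course_id=6 -> matches Chemistry
  - enrollment 2 (Beth): course_id=1 -> matches Linear Algebra
  - enrollment 3 (Karen): course_id=NULL, no match -> kept with NULL
  - enrollment 4 (Chris): course_id=NULL, no match -> kept with NULL
All 4 rows appear; 2 have NULL course.

SQL:
SELECT a.student, b.title AS course
FROM enrollments a
LEFT JOIN courses b ON a.course_id = b.id

Result:
student | course        
--------+---------------
George  | Chemistry     
Beth    | Linear Algebra
Karen   | NULL          
Chris   | NULL          


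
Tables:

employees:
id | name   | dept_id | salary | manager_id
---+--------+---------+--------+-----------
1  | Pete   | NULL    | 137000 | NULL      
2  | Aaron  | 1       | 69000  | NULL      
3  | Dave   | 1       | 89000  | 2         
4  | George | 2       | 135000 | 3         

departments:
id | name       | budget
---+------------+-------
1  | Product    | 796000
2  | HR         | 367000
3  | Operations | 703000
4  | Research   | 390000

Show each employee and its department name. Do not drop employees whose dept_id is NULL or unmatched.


LEFT JOIN keeps every row from employees (the left table); where dept_id has no match in departments, the department columns become NULL. Walk through each employee:
  - employee 1 (Pete): dept_id=NULL, no match -> kept with NULL
  - employee 2 (Aaron): dept_id=1 -> matches Product
  - employee 3 (Dave): dept_id=1 -> matches Product
  - employee 4 (George): dept_id=2 -> matches HR
All 4 rows appear; 1 has NULL department.

SQL:
SELECT a.name, b.name AS department
FROM employees a
LEFT JOIN departments b ON a.dept_id = b.id

Result:
name   | department
-------+-----------
Pete   | NULL      
Aaron  | Product   
Dave   | Product   
George | HR        


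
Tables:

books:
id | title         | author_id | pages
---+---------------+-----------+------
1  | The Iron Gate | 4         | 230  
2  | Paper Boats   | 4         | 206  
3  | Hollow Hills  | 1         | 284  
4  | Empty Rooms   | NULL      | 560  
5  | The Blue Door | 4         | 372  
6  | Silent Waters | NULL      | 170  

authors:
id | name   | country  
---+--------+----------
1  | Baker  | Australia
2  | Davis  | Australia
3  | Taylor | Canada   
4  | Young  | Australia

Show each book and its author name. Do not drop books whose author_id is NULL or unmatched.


LEFT JOIN keeps every row from books (the left table); where author_id has no match in authors, the author columns become NULL. Walk through each book:
  - book 1 (The Iron Gate): author_id=4 -> matches Young
  - book 2 (Paper Boats): author_id=4 -> matches Young
  - book 3 (Hollow Hills): author_id=1 -> matches Baker
  - book 4 (Empty Rooms): author_id=NULL, no match -> kept with NULL
  - book 5 (The Blue Door): author_id=4 -> matches Young
  - book 6 (Silent Waters): author_id=NULL, no match -> kept with NULL
All 6 rows appear; 2 have NULL author.

SQL:
SELECT a.title, b.name AS author
FROM books a
LEFT JOIN authors b ON a.author_id = b.id

Result:
title         | author
--------------+-------
The Iron Gate | Young 
Paper Boats   | Young 
Hollow Hills  | Baker 
Empty Rooms   | NULL  
The Blue Door | Young 
Silent Waters | NULL  


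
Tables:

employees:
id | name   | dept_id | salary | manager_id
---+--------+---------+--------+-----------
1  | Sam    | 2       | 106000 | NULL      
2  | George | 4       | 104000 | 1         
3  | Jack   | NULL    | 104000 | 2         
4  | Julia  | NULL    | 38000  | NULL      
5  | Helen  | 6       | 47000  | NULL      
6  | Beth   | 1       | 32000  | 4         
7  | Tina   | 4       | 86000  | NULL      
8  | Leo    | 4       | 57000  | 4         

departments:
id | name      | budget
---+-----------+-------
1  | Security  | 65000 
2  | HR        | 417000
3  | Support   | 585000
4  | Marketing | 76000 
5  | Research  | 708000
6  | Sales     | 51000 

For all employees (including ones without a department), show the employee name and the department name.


LEFT JOIN keeps every row from employees (the left table); where dept_id has no match in departments, the department columns become NULL. Walk through each employee:
  - employee 1 (Sam): dept_id=2 -> matches HR
  - employee 2 (George): dept_id=4 -> matches Marketing
  - employee 3 (Jack): dept_id=NULL, no match -> kept with NULL
  - employee 4 (Julia): dept_id=NULL, no match -> kept with NULL
  - employee 5 (Helen): dept_id=6 -> matches Sales
  - employee 6 (Beth): dept_id=1 -> matches Security
  - employee 7 (Tina): dept_id=4 -> matches Marketing
  - employee 8 (Leo): dept_id=4 -> matches Marketing
All 8 rows appear; 2 have NULL department.

SQL:
SELECT a.name, b.name AS department
FROM employees a
LEFT JOIN departments b ON a.dept_id = b.id

Result:
name   | department
-------+-----------
Sam    | HR        
George | Marketing 
Jack   | NULL      
Julia  | NULL      
Helen  | Sales     
Beth   | Security  
Tina   | Marketing 
Leo    | Marketing 


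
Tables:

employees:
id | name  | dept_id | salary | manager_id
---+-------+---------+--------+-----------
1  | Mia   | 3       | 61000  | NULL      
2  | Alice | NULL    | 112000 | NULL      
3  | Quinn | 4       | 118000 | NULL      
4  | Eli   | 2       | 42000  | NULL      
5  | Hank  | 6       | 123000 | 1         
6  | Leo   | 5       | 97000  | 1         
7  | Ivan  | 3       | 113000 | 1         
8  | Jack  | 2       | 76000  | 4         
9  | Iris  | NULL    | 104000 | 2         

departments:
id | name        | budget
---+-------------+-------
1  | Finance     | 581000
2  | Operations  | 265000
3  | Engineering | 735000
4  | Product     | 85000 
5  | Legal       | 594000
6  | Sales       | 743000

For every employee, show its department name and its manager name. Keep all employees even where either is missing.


Two LEFT JOINs from the same base table employees: one to departments via dept_id, one to employees itself via manager_id. Both are LEFT so every employee is preserved.
Match against departments:
  - employee 1 (Mia): dept_id=3 -> matches Engineering
  - employee 2 (Alice): dept_id=NULL, no match -> kept with NULL
  - employee 3 (Quinn): dept_id=4 -> matches Product
  - employee 4 (Eli): dept_id=2 -> matches Operations
  - employee 5 (Hank): dept_id=6 -> matches Sales
  - employee 6 (Leo): dept_id=5 -> matches Legal
  - employee 7 (Ivan): dept_id=3 -> matches Engineering
  - employee 8 (Jack): dept_id=2 -> matches Operations
  - employee 9 (Iris): dept_id=NULL, no match -> kept with NULL
Match against employees (self):
  - employee 1 (Mia): manager_id=NULL -> NULL
  - employee 2 (Alice): manager_id=NULL -> NULL
  - employee 3 (Quinn): manager_id=NULL -> NULL
  - employee 4 (Eli): manager_id=NULL -> NULL
  - employee 5 (Hank): manager_id=1 -> Mia
  - employee 6 (Leo): manager_id=1 -> Mia
  - employee 7 (Ivan): manager_id=1 -> Mia
  - employee 8 (Jack): manager_id=4 -> Eli
  - employee 9 (Iris): manager_id=2 -> Alice

SQL:
SELECT a.name, b.name AS department, c.name AS manager
FROM employees a
LEFT JOIN departments b ON a.dept_id = b.id
LEFT JOIN employees c ON a.manager_id = c.id

Result:
name  | department  | manager
------+-------------+--------
Mia   | Engineering | NULL   
Alice | NULL        | NULL   
Quinn | Product     | NULL   
Eli   | Operations  | NULL   
Hank  | Sales       | Mia    
Leo   | Legal       | Mia    
Ivan  | Engineering | Mia    
Jack  | Operations  | Eli    
Iris  | NULL        | Alice  
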